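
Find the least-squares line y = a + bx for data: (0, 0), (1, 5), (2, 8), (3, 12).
a = 2/5, b = 39/10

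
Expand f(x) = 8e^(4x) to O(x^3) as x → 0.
8 + 32*x + 64*x**2 + O(x**3)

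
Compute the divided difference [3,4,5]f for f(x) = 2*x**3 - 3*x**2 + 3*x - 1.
21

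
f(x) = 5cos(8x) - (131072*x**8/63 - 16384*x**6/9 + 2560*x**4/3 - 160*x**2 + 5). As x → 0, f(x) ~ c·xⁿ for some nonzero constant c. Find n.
10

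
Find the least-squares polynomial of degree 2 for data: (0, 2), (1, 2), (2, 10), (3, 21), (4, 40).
13/7 + (-31/14)x + (41/14)x²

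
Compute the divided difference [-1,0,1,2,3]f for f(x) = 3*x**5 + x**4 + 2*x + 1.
16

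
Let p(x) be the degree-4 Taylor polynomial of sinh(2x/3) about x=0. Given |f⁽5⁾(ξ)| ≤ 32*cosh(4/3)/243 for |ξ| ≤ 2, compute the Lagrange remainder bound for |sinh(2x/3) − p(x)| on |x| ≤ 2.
128*cosh(4/3)/3645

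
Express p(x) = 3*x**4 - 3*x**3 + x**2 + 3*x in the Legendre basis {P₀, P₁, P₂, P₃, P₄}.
(14/15)P₀ + (6/5)P₁ + (50/21)P₂ + (-6/5)P₃ + (24/35)P₄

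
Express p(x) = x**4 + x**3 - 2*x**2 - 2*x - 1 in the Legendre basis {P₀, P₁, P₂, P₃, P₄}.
(-22/15)P₀ + (-7/5)P₁ + (-16/21)P₂ + (2/5)P₃ + (8/35)P₄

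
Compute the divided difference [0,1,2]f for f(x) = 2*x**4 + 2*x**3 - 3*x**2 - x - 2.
17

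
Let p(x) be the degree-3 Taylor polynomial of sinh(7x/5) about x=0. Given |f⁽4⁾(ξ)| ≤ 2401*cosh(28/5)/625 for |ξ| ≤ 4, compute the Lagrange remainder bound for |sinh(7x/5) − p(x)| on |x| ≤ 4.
76832*cosh(28/5)/1875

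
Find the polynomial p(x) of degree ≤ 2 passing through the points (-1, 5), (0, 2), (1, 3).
2*x**2 - x + 2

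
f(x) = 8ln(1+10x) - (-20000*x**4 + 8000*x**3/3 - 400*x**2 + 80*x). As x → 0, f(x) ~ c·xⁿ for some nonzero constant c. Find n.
5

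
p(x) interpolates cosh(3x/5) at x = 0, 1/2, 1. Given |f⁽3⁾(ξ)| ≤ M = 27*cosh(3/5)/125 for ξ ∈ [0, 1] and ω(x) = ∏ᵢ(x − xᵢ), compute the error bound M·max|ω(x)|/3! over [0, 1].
sqrt(3)*cosh(3/5)/1000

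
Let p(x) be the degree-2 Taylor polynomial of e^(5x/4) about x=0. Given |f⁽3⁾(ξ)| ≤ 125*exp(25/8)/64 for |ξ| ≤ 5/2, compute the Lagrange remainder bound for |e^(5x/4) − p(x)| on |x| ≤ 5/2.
15625*exp(25/8)/3072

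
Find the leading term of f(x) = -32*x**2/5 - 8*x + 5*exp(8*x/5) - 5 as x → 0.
256*x**3/75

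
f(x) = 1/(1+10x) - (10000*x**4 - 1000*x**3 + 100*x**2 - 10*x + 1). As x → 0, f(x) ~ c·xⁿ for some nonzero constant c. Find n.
5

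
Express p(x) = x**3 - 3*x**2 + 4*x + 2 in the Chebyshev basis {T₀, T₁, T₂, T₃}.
(1/2)T₀ + (19/4)T₁ + (-3/2)T₂ + (1/4)T₃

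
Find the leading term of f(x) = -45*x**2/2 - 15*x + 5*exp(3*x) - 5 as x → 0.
45*x**3/2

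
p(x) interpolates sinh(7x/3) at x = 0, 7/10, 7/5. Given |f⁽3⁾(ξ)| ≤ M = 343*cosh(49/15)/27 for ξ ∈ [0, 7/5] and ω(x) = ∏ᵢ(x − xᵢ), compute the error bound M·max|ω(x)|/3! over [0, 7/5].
117649*sqrt(3)*cosh(49/15)/729000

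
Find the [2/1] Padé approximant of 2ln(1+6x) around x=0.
12*x*(x + 1)/(4*x + 1)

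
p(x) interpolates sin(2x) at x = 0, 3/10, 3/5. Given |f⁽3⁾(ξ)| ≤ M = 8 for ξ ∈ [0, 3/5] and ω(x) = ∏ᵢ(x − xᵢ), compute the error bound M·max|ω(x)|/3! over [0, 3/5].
sqrt(3)/125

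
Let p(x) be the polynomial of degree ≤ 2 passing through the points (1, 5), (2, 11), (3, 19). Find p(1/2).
11/4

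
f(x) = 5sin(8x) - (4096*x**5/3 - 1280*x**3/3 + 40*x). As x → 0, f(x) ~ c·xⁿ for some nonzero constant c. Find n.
7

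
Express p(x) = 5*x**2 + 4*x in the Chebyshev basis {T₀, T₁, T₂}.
(5/2)T₀ + (4)T₁ + (5/2)T₂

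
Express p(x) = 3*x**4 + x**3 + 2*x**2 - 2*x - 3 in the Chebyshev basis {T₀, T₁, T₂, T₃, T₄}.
(-7/8)T₀ + (-5/4)T₁ + (5/2)T₂ + (1/4)T₃ + (3/8)T₄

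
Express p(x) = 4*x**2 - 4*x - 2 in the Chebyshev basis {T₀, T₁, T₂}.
(-4)T₁ + (2)T₂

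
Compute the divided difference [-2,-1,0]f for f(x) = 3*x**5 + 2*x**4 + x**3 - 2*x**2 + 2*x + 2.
-36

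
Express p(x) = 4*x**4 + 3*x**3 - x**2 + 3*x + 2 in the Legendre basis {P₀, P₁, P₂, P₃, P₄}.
(37/15)P₀ + (24/5)P₁ + (34/21)P₂ + (6/5)P₃ + (32/35)P₄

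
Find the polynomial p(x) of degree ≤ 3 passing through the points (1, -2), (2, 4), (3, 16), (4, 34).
3*x**2 - 3*x - 2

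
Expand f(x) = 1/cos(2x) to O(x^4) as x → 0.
1 + 2*x**2 + O(x**4)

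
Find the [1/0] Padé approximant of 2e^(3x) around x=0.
6*x + 2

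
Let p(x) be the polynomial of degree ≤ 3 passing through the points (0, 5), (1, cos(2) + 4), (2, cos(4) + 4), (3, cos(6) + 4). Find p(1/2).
15*cos(2)/16 + cos(6)/16 - 5*cos(4)/16 + 69/16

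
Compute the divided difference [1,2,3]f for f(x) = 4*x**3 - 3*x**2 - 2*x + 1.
21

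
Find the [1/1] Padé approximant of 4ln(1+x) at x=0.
4*x/(x/2 + 1)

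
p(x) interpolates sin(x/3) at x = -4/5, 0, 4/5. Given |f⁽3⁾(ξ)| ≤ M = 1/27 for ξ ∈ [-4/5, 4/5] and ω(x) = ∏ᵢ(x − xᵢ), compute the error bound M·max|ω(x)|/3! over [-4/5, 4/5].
64*sqrt(3)/91125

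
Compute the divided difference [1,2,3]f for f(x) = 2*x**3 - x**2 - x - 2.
11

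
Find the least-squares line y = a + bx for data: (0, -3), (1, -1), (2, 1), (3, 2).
a = -14/5, b = 17/10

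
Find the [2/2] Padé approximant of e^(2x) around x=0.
(x**2/3 + x + 1)/(x**2/3 - x + 1)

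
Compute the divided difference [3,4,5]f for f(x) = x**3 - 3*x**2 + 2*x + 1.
9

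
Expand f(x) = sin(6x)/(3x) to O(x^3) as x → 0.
2 - 12*x**2 + O(x**3)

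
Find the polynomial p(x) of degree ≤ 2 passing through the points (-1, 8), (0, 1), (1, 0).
3*x**2 - 4*x + 1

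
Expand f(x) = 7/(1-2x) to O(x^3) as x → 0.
7 + 14*x + 28*x**2 + O(x**3)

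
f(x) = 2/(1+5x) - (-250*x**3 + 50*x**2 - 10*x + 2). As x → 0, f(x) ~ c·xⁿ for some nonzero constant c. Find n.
4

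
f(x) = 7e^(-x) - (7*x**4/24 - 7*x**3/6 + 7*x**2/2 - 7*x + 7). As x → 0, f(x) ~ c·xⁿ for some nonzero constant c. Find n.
5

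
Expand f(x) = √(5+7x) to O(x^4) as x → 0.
sqrt(5) + 7*sqrt(5)*x/10 - 49*sqrt(5)*x**2/200 + 343*sqrt(5)*x**3/2000 + O(x**4)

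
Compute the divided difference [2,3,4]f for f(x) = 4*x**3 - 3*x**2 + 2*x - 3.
33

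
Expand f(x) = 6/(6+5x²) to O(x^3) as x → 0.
1 - 5*x**2/6 + O(x**3)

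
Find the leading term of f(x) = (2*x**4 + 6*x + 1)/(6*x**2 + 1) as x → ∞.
x**2/3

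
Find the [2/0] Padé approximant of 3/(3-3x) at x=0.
x**2 + x + 1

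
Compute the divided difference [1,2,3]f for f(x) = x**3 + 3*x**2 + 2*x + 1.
9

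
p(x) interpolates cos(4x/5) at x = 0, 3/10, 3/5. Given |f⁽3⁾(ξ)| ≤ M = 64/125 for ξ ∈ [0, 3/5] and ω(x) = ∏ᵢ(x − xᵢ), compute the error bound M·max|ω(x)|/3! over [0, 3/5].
8*sqrt(3)/15625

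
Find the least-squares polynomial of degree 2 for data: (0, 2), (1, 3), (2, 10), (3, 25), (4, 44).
66/35 + (-69/35)x + (22/7)x²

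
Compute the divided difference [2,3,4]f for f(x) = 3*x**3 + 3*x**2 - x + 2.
30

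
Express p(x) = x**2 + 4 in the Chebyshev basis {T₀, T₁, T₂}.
(9/2)T₀ + (1/2)T₂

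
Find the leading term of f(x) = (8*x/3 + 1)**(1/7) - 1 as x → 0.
8*x/21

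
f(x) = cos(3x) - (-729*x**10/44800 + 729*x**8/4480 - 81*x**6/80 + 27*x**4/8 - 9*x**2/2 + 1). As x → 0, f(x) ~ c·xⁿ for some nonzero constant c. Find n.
12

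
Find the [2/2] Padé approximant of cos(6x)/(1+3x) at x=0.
(-12*x**2 - x + 1)/(3*x**2 + 2*x + 1)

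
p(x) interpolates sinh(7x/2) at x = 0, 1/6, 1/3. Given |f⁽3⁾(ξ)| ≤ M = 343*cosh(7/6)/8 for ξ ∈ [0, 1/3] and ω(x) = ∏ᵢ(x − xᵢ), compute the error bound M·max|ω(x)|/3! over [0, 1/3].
343*sqrt(3)*cosh(7/6)/46656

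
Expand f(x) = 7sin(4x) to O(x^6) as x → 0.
28*x - 224*x**3/3 + 896*x**5/15 + O(x**6)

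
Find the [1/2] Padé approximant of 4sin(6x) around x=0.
24*x/(6*x**2 + 1)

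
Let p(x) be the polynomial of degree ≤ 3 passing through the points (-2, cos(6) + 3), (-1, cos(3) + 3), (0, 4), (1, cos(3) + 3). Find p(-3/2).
cos(3) + 5*cos(6)/16 + 43/16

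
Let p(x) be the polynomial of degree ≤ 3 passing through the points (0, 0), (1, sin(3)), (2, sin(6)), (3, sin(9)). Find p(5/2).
15*sin(6)/16 - 5*sin(3)/16 + 5*sin(9)/16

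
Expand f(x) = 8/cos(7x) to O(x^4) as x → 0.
8 + 196*x**2 + O(x**4)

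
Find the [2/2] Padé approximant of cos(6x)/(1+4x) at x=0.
(9*x**2 - 6*x + 1)/(3*x**2 - 2*x + 1)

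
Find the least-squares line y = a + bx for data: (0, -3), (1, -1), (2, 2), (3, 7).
a = -37/10, b = 33/10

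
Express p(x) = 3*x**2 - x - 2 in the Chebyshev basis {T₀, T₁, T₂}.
(-1/2)T₀ - T₁ + (3/2)T₂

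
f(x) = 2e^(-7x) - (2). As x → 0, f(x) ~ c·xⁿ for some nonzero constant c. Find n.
1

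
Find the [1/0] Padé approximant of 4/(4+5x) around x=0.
1 - 5*x/4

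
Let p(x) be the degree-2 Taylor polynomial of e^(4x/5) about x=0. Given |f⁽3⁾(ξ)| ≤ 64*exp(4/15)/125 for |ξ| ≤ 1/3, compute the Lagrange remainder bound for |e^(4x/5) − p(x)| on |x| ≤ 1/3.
32*exp(4/15)/10125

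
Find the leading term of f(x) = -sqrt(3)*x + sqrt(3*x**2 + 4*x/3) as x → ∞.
2*sqrt(3)/9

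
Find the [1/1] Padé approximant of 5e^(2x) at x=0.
(5*x + 5)/(1 - x)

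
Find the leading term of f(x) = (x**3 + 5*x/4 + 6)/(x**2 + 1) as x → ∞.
x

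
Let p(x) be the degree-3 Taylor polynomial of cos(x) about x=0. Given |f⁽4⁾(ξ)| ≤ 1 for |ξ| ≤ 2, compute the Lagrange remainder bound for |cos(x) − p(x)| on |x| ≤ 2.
2/3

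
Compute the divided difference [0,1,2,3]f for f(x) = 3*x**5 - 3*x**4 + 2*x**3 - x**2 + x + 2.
59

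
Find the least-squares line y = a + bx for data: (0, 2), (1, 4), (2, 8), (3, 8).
a = 11/5, b = 11/5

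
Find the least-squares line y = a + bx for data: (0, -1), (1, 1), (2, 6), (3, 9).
a = -3/2, b = 7/2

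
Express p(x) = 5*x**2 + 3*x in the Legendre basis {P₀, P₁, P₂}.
(5/3)P₀ + (3)P₁ + (10/3)P₂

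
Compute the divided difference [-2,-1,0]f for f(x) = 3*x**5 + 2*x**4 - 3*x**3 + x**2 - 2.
-21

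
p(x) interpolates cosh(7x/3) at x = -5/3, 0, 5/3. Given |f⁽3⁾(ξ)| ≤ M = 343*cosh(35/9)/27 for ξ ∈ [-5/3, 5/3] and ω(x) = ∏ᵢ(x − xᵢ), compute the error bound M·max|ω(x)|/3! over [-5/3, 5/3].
42875*sqrt(3)*cosh(35/9)/19683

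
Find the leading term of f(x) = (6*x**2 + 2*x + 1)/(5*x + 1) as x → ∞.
6*x/5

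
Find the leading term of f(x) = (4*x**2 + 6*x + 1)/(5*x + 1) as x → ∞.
4*x/5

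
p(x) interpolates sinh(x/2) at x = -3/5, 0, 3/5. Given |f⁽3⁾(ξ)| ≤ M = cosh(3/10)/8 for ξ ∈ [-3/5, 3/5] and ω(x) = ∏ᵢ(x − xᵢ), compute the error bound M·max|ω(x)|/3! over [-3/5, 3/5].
sqrt(3)*cosh(3/10)/1000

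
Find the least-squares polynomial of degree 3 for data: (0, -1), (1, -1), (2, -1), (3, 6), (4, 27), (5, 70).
-65/63 + (1007/378)x + (-947/252)x² + (131/108)x³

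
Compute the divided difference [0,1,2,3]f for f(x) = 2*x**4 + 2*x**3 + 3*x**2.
14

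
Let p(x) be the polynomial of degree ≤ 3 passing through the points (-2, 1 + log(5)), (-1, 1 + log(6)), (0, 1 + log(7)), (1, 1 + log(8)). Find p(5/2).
1 + log(1761205026816*2**(1/8)*3**(7/16)*5**(13/16)*7**(3/16)/1730160900125)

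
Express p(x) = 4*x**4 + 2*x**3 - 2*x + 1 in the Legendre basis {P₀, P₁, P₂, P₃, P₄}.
(9/5)P₀ + (-4/5)P₁ + (16/7)P₂ + (4/5)P₃ + (32/35)P₄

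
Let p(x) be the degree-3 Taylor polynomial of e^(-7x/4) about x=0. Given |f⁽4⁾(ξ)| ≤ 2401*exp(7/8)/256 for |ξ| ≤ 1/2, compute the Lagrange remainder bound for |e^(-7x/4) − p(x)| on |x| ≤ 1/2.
2401*exp(7/8)/98304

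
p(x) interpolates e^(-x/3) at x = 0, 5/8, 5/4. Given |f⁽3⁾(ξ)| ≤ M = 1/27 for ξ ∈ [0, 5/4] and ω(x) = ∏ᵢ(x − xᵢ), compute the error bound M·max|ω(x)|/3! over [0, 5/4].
125*sqrt(3)/373248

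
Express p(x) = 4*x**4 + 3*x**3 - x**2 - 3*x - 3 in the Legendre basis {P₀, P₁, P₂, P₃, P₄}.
(-38/15)P₀ + (-6/5)P₁ + (34/21)P₂ + (6/5)P₃ + (32/35)P₄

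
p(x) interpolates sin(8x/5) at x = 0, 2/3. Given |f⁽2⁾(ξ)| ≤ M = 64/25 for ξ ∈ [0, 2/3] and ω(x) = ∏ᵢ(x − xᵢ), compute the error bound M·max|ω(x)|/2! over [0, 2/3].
32/225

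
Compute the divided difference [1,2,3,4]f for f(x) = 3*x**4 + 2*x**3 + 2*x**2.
32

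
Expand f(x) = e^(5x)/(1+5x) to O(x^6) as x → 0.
1 + 25*x**2/2 - 125*x**3/3 + 1875*x**4/8 - 6875*x**5/6 + O(x**6)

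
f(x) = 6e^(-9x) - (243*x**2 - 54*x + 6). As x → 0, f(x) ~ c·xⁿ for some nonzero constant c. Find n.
3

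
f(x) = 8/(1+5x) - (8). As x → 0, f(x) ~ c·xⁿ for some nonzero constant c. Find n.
1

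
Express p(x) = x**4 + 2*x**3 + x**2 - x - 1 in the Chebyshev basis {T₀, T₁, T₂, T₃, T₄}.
(-1/8)T₀ + (1/2)T₁ + T₂ + (1/2)T₃ + (1/8)T₄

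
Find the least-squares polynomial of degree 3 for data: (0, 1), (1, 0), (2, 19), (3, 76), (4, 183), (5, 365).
52/63 + (-824/189)x + (37/36)x² + (311/108)x³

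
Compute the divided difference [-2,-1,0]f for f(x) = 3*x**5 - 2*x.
-45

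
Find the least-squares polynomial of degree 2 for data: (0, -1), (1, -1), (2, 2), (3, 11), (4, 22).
-1 + (-11/5)x + (2)x²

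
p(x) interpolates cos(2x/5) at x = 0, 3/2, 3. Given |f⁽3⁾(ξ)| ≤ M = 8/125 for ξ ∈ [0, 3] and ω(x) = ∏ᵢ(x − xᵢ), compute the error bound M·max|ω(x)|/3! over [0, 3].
sqrt(3)/125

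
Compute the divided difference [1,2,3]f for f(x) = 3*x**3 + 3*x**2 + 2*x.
21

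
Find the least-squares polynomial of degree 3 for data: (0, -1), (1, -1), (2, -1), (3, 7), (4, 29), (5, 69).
-6/7 + (11/14)x + (-33/14)x² + x³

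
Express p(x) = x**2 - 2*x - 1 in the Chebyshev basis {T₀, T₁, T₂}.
(-1/2)T₀ + (-2)T₁ + (1/2)T₂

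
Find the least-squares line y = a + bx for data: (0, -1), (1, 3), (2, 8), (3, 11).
a = -9/10, b = 41/10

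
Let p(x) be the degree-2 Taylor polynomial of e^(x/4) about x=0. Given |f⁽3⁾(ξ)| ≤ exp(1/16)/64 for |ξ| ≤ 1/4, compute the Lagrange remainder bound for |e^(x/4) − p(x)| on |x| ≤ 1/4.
exp(1/16)/24576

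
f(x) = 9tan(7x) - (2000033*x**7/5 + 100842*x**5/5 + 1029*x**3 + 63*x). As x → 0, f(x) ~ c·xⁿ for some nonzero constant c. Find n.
9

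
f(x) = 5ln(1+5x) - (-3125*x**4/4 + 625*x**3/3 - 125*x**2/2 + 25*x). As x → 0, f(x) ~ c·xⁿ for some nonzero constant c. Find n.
5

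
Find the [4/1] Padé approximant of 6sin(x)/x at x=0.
x**4/20 - x**2 + 6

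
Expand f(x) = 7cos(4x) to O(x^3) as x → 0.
7 - 56*x**2 + O(x**3)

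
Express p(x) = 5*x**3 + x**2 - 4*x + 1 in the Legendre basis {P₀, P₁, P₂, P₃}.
(4/3)P₀ - P₁ + (2/3)P₂ + (2)P₃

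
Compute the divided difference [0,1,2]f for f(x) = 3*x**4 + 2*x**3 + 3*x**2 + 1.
30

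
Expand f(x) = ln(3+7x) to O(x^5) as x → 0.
log(3) + 7*x/3 - 49*x**2/18 + 343*x**3/81 - 2401*x**4/324 + O(x**5)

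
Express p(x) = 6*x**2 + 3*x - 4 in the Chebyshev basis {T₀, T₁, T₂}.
-T₀ + (3)T₁ + (3)T₂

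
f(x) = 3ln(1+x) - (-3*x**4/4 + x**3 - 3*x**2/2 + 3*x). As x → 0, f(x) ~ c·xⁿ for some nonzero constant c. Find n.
5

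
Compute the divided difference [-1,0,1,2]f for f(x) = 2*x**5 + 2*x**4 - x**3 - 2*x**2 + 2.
13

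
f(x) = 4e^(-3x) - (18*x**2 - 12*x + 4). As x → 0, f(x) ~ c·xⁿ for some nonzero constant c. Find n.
3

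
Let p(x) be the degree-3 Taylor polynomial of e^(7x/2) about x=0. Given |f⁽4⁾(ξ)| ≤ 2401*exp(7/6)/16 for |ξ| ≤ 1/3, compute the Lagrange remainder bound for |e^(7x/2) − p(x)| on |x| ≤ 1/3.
2401*exp(7/6)/31104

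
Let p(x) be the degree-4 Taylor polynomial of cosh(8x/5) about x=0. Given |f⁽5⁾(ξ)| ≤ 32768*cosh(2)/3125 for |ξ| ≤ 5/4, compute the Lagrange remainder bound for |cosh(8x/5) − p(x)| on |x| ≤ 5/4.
4*cosh(2)/15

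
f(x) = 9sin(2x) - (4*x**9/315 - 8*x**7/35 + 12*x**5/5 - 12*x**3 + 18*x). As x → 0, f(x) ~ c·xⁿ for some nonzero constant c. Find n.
11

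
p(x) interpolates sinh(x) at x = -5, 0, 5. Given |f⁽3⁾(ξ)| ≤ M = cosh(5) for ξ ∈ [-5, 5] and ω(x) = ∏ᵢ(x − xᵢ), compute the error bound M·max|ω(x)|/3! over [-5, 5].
125*sqrt(3)*cosh(5)/27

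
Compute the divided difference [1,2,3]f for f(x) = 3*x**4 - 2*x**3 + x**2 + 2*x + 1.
64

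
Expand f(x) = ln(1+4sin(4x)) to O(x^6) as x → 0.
16*x - 128*x**2 + 3968*x**3/3 - 47104*x**4/3 + 596480*x**5/3 + O(x**6)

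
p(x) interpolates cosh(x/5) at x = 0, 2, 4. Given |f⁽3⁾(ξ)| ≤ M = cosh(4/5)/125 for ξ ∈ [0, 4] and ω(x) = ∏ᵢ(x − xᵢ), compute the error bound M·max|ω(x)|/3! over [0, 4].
8*sqrt(3)*cosh(4/5)/3375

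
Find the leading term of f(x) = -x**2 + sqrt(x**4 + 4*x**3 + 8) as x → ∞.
2*x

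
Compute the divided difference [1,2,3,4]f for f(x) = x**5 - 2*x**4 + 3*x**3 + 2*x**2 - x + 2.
48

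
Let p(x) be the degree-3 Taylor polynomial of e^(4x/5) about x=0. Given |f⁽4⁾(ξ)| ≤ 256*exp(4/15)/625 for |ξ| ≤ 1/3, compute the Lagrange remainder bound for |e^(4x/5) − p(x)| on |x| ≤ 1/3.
32*exp(4/15)/151875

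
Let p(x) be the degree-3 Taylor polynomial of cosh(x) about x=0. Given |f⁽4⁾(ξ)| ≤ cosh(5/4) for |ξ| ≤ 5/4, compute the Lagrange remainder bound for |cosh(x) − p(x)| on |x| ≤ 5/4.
625*cosh(5/4)/6144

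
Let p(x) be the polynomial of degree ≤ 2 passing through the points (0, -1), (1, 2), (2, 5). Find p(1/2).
1/2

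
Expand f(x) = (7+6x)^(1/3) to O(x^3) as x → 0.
7**(1/3) + 2*7**(1/3)*x/7 - 4*7**(1/3)*x**2/49 + O(x**3)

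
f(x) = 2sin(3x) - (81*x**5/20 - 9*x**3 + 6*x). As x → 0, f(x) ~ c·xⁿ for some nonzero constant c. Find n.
7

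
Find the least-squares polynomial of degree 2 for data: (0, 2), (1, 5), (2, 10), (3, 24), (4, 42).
83/35 + (-87/70)x + (39/14)x²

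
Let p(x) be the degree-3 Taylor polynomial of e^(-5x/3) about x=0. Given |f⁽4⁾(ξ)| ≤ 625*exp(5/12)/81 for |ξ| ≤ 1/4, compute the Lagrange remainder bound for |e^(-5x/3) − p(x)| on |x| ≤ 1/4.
625*exp(5/12)/497664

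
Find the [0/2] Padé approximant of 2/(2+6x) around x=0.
1/(3*x + 1)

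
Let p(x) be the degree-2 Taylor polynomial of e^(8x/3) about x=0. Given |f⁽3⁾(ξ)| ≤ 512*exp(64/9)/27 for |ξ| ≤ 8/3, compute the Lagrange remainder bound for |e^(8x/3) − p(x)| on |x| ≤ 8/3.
131072*exp(64/9)/2187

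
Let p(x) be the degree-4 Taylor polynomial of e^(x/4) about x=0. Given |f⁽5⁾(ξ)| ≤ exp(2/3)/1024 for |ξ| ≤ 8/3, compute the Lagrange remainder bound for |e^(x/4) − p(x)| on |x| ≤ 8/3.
4*exp(2/3)/3645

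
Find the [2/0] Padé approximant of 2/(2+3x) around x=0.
9*x**2/4 - 3*x/2 + 1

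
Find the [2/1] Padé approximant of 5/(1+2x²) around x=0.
5 - 10*x**2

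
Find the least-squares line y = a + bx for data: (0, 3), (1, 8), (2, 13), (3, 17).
a = 16/5, b = 47/10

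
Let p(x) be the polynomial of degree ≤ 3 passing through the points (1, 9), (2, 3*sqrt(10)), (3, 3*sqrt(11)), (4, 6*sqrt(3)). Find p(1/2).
-105*sqrt(10)/16 - 15*sqrt(3)/8 + 63*sqrt(11)/16 + 315/16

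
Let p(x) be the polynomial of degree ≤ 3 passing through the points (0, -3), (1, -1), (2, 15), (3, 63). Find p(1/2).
-21/8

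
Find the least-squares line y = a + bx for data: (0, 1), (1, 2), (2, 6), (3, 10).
a = 1/10, b = 31/10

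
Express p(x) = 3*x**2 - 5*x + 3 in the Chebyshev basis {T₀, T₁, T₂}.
(9/2)T₀ + (-5)T₁ + (3/2)T₂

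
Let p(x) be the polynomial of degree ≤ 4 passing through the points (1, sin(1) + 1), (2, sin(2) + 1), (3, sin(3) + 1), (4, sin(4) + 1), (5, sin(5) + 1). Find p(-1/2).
-693*sin(2)/32 + 315*sin(5)/128 + 1 + 1485*sin(3)/64 + 1155*sin(1)/128 - 385*sin(4)/32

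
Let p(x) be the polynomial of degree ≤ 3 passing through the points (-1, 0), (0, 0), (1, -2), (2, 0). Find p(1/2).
-9/8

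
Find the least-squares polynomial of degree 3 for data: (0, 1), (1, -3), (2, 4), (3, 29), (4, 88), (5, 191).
5/6 + (-923/252)x + (-32/21)x² + (71/36)x³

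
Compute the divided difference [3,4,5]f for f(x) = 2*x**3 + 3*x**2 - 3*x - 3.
27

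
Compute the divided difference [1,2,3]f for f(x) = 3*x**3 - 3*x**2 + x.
15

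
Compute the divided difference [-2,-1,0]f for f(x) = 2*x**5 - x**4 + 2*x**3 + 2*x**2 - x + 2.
-41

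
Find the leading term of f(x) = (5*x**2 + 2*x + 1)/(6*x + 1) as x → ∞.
5*x/6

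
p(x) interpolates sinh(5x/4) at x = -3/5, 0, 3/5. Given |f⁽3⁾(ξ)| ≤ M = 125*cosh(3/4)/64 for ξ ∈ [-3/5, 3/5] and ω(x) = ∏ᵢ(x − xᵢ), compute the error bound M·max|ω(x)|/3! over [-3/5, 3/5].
sqrt(3)*cosh(3/4)/64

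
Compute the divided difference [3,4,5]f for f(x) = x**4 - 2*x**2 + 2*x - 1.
95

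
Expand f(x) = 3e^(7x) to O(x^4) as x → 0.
3 + 21*x + 147*x**2/2 + 343*x**3/2 + O(x**4)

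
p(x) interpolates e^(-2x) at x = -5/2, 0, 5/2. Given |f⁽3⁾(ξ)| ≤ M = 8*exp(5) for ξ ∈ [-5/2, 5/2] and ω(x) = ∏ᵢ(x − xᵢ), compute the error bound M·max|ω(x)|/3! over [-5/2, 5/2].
125*sqrt(3)*exp(5)/27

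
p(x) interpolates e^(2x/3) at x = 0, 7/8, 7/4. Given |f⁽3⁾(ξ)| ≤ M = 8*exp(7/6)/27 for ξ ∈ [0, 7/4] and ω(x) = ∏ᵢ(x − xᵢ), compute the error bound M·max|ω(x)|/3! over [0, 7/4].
343*sqrt(3)*exp(7/6)/46656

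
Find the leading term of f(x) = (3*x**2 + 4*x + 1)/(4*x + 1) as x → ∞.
3*x/4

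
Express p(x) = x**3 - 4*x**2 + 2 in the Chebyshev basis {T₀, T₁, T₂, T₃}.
(3/4)T₁ + (-2)T₂ + (1/4)T₃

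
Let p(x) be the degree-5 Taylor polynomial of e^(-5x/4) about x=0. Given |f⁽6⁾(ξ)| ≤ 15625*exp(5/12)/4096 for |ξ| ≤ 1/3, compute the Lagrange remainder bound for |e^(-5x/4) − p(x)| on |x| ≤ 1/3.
3125*exp(5/12)/429981696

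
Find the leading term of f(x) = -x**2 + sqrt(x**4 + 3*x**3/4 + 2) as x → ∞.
3*x/8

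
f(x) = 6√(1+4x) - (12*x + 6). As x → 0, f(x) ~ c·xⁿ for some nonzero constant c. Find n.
2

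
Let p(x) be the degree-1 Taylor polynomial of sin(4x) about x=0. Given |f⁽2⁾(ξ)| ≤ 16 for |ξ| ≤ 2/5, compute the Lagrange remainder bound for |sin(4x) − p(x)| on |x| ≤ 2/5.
32/25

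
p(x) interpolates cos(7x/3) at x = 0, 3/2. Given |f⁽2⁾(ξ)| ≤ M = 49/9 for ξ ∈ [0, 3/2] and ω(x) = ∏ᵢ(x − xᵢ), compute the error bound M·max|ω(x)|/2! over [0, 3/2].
49/32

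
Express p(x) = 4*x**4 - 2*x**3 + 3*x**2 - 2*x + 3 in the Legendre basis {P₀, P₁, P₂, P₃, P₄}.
(24/5)P₀ + (-16/5)P₁ + (30/7)P₂ + (-4/5)P₃ + (32/35)P₄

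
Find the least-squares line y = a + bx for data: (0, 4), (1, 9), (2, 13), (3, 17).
a = 43/10, b = 43/10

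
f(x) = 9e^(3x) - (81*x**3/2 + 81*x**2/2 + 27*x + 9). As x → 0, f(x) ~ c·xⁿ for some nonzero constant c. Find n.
4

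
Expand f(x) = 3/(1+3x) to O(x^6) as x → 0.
3 - 9*x + 27*x**2 - 81*x**3 + 243*x**4 - 729*x**5 + O(x**6)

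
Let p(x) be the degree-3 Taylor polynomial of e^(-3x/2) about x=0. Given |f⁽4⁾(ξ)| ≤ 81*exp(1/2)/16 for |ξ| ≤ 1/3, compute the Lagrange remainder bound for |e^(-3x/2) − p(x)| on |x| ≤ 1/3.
exp(1/2)/384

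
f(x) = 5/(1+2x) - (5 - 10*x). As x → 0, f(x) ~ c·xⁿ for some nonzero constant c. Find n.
2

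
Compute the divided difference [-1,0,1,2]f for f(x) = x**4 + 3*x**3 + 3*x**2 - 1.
5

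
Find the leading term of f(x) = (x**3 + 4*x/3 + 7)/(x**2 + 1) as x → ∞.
x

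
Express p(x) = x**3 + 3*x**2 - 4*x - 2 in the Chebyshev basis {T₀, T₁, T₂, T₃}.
(-1/2)T₀ + (-13/4)T₁ + (3/2)T₂ + (1/4)T₃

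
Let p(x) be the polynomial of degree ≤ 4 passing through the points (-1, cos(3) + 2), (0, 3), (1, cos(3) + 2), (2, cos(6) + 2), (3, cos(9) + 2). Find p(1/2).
85*cos(3)/128 - 5*cos(6)/32 + 3*cos(9)/128 + 79/32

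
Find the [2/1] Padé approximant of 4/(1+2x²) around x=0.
4 - 8*x**2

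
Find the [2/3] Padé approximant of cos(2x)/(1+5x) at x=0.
(1 - 5*x**2/3)/(5*x**3/3 + x**2/3 + 5*x + 1)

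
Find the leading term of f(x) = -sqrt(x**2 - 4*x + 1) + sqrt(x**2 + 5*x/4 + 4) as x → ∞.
21/8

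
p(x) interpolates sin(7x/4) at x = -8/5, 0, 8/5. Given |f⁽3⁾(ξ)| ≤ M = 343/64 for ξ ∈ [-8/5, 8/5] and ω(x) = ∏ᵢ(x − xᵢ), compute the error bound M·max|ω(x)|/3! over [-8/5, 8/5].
2744*sqrt(3)/3375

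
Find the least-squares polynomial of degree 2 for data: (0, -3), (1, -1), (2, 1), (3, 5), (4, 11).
-97/35 + (19/35)x + (5/7)x²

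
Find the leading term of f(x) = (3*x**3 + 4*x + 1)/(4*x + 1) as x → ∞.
3*x**2/4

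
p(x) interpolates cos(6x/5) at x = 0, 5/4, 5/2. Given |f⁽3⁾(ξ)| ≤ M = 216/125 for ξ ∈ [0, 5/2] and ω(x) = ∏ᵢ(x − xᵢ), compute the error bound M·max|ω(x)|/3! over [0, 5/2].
sqrt(3)/8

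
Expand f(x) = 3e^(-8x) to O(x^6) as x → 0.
3 - 24*x + 96*x**2 - 256*x**3 + 512*x**4 - 4096*x**5/5 + O(x**6)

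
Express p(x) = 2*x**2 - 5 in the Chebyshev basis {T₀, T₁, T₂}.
(-4)T₀ + T₂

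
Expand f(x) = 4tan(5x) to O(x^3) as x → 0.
20*x + O(x**3)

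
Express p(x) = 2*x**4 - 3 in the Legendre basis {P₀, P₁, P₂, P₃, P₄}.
(-13/5)P₀ + (8/7)P₂ + (16/35)P₄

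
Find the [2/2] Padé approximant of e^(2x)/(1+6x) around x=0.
(91*x**2/129 + 58*x/43 + 1)/(-503*x**2/129 + 230*x/43 + 1)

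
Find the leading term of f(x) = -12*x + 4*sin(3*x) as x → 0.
-18*x**3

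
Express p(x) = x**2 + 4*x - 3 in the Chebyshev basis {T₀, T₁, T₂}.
(-5/2)T₀ + (4)T₁ + (1/2)T₂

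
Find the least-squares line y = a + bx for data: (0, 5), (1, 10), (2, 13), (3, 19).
a = 5, b = 9/2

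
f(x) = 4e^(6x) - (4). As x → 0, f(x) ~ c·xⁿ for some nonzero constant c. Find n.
1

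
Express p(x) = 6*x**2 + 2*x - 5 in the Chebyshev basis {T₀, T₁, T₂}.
(-2)T₀ + (2)T₁ + (3)T₂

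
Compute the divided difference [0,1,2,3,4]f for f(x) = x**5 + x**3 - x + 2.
10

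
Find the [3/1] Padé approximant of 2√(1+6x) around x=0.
(-27*x**3/4 + 27*x**2/2 + 27*x/2 + 2)/(15*x/4 + 1)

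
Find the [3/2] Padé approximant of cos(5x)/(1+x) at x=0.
(2825*x**3/276 - 2825*x**2/276 - x + 1)/(349*x**2/276 + 1)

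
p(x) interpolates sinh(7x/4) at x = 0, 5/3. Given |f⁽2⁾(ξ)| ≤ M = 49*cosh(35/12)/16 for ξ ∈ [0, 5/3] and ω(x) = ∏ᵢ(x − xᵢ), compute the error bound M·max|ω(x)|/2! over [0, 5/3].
1225*cosh(35/12)/1152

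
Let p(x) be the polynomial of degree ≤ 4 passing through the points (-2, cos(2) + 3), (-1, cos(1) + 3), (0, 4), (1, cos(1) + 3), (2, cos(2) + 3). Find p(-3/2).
15*cos(2)/64 + 21*cos(1)/16 + 157/64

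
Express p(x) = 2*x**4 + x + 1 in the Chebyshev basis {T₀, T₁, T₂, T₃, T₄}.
(7/4)T₀ + T₁ + T₂ + (1/4)T₄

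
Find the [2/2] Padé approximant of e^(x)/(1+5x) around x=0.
(271*x**2/1572 + 88*x/131 + 1)/(-2579*x**2/1572 + 612*x/131 + 1)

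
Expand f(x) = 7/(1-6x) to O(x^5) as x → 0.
7 + 42*x + 252*x**2 + 1512*x**3 + 9072*x**4 + O(x**5)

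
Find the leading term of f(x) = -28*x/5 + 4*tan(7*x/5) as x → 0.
1372*x**3/375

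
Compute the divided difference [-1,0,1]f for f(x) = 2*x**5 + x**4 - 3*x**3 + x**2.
2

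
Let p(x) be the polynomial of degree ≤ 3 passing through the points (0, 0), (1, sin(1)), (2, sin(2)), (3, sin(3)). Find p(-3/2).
-189*sin(1)/16 - 35*sin(3)/16 + 135*sin(2)/16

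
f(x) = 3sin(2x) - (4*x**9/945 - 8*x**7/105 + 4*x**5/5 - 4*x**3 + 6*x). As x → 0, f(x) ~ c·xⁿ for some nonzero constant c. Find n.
11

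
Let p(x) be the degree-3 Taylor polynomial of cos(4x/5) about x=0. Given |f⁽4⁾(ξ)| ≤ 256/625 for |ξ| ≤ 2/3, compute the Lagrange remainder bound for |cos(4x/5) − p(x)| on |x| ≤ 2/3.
512/151875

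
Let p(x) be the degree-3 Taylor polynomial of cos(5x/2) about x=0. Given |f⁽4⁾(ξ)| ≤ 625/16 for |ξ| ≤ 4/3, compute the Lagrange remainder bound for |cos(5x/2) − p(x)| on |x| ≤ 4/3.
1250/243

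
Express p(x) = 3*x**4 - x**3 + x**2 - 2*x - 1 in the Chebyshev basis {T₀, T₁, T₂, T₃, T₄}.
(5/8)T₀ + (-11/4)T₁ + (2)T₂ + (-1/4)T₃ + (3/8)T₄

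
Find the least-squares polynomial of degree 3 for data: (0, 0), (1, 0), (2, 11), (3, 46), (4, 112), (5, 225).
-1/21 + (-233/126)x + (5/84)x² + (67/36)x³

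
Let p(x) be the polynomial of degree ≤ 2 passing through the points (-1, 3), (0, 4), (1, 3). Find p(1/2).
15/4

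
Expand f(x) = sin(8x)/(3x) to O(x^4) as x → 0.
8/3 - 256*x**2/9 + O(x**4)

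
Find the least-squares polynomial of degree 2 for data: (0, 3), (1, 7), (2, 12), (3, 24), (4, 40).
24/7 + (17/70)x + (31/14)x²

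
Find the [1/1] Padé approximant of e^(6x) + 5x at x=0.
(103*x/11 + 1)/(1 - 18*x/11)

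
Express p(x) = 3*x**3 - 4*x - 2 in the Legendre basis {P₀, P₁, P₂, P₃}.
(-2)P₀ + (-11/5)P₁ + (6/5)P₃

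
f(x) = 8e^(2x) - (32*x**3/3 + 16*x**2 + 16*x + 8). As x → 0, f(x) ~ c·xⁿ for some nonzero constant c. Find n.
4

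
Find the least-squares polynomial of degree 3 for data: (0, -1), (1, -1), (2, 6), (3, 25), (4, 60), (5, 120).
-47/42 + (-199/252)x + (23/84)x² + (17/18)x³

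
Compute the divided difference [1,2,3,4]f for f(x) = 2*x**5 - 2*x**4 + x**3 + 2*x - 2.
111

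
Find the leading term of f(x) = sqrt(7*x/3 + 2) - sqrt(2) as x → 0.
7*sqrt(2)*x/12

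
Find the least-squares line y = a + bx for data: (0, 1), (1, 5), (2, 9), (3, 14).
a = 4/5, b = 43/10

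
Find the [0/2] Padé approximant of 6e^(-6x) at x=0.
6/(18*x**2 + 6*x + 1)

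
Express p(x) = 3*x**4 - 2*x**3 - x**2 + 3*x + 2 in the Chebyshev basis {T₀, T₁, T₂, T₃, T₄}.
(21/8)T₀ + (3/2)T₁ + T₂ + (-1/2)T₃ + (3/8)T₄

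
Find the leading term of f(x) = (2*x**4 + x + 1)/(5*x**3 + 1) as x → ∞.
2*x/5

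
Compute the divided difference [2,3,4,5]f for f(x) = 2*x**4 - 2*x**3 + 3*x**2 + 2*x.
26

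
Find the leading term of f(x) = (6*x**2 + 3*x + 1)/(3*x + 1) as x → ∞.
2*x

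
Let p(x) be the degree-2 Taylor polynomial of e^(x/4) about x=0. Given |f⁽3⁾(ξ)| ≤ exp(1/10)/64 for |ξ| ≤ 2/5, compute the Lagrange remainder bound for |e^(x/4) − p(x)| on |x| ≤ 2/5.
exp(1/10)/6000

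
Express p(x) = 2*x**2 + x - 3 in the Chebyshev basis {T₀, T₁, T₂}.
(-2)T₀ + T₁ + T₂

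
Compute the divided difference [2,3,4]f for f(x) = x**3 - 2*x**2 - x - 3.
7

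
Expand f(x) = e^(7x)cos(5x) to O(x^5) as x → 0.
1 + 7*x + 12*x**2 - 91*x**3/3 - 1081*x**4/6 + O(x**5)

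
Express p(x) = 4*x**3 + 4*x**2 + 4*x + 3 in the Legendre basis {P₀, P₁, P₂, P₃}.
(13/3)P₀ + (32/5)P₁ + (8/3)P₂ + (8/5)P₃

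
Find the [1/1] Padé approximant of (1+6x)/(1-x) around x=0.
(6*x + 1)/(1 - x)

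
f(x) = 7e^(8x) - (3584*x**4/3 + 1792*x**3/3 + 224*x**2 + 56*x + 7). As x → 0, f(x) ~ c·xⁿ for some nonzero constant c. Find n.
5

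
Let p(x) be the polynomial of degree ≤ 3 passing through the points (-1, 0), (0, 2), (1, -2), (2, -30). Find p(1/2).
15/8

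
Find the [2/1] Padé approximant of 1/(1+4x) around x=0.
1/(4*x + 1)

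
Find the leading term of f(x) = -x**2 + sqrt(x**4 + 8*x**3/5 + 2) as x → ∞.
4*x/5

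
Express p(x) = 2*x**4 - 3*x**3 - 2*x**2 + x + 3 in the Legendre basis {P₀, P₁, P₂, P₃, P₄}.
(41/15)P₀ + (-4/5)P₁ + (-4/21)P₂ + (-6/5)P₃ + (16/35)P₄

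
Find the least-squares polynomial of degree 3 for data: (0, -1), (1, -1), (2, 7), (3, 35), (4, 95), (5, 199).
-1 + (-2)x² + (2)x³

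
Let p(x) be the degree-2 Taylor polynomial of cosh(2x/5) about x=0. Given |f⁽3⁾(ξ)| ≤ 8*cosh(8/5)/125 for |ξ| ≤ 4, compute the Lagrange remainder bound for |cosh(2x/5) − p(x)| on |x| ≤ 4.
256*cosh(8/5)/375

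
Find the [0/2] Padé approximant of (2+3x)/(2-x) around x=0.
1/(3*x**2 - 2*x + 1)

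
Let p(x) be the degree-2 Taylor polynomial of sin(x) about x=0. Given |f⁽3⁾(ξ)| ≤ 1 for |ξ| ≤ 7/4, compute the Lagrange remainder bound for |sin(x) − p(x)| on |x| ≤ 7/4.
343/384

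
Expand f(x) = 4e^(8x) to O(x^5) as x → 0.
4 + 32*x + 128*x**2 + 1024*x**3/3 + 2048*x**4/3 + O(x**5)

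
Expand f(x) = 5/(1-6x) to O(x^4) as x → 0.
5 + 30*x + 180*x**2 + 1080*x**3 + O(x**4)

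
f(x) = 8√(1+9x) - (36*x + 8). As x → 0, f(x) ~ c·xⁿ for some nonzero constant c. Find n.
2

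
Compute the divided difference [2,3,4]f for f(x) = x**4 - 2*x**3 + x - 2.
37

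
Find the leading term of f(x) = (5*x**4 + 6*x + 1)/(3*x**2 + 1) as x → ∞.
5*x**2/3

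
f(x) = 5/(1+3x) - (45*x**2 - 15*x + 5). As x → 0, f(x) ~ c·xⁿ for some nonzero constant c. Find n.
3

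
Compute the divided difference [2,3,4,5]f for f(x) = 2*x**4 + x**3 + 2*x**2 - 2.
29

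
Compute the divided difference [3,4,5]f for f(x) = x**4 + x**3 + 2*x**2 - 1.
111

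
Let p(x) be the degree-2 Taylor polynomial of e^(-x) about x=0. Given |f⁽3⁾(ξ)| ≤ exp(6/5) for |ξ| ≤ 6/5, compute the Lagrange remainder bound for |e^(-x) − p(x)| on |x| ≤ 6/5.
36*exp(6/5)/125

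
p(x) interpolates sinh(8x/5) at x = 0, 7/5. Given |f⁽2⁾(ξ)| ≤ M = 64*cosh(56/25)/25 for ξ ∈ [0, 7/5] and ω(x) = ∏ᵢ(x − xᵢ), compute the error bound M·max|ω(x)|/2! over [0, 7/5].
392*cosh(56/25)/625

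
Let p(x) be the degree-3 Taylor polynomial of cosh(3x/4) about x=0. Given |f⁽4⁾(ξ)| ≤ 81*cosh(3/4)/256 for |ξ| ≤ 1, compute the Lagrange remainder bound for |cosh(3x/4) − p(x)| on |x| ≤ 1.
27*cosh(3/4)/2048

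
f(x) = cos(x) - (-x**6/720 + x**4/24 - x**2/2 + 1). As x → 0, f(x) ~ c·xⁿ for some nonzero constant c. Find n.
8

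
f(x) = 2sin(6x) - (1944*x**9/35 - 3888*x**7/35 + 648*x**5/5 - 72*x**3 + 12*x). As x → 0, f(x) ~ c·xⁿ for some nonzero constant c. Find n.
11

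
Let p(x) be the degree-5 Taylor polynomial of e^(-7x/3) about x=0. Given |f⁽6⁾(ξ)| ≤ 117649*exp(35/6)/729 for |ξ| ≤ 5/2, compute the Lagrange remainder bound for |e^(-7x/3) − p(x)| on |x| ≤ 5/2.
367653125*exp(35/6)/6718464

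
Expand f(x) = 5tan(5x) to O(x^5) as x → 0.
25*x + 625*x**3/3 + O(x**5)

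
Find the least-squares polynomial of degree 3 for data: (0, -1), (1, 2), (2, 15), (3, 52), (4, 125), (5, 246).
-58/63 + (547/378)x + (-55/63)x² + (113/54)x³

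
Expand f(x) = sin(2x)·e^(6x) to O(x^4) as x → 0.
2*x + 12*x**2 + 104*x**3/3 + O(x**4)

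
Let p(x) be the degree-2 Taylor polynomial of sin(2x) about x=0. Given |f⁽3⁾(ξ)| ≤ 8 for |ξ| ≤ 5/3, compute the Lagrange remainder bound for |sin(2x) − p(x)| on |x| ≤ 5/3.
500/81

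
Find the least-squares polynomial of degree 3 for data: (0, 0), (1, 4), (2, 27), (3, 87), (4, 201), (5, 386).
5/126 + (-83/756)x + (67/63)x² + (311/108)x³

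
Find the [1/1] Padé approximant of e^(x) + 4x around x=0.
(49*x/10 + 1)/(1 - x/10)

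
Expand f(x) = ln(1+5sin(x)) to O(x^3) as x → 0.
5*x - 25*x**2/2 + O(x**3)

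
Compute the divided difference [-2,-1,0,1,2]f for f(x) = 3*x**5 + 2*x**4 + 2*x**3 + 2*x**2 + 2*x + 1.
2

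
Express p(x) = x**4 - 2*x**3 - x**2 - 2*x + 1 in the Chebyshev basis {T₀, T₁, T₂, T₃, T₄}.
(7/8)T₀ + (-7/2)T₁ + (-1/2)T₃ + (1/8)T₄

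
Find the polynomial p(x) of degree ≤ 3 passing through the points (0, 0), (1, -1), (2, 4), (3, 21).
x**3 - 2*x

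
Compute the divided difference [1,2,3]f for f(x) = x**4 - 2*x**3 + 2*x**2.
15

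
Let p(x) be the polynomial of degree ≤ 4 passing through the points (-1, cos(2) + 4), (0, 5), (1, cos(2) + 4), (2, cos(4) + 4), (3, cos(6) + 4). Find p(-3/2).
693*cos(2)/128 + 35*cos(6)/128 + 23/32 - 45*cos(4)/32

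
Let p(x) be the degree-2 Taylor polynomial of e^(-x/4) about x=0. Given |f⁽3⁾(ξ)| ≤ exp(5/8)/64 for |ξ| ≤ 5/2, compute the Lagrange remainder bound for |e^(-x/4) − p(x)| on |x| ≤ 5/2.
125*exp(5/8)/3072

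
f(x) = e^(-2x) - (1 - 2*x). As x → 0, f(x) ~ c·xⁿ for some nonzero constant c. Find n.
2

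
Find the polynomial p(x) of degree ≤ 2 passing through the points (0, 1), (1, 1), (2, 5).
2*x**2 - 2*x + 1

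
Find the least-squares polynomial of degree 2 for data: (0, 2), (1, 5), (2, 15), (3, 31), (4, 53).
66/35 + (8/35)x + (22/7)x²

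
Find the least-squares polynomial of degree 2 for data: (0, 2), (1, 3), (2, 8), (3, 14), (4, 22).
61/35 + (57/70)x + (15/14)x²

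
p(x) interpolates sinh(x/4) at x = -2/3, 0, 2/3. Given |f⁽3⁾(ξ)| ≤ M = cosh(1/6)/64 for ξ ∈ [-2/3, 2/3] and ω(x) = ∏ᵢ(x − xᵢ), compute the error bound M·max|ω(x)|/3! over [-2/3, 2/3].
sqrt(3)*cosh(1/6)/5832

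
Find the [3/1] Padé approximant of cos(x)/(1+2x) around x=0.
(x**3/48 - 43*x**2/84 + x/168 + 1)/(337*x/168 + 1)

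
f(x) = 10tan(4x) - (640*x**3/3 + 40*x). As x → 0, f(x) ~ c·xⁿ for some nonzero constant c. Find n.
5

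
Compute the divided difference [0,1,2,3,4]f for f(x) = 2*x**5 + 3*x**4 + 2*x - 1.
23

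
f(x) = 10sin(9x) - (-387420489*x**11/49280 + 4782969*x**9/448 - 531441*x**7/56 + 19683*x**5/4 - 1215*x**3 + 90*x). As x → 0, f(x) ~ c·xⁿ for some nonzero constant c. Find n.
13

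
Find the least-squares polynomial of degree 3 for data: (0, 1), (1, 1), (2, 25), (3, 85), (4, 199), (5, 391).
4/7 + (-33/14)x + (15/14)x² + (3)x³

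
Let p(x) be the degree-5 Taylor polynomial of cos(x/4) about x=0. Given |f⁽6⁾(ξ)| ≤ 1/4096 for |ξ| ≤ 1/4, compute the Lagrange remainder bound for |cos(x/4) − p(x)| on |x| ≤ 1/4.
1/12079595520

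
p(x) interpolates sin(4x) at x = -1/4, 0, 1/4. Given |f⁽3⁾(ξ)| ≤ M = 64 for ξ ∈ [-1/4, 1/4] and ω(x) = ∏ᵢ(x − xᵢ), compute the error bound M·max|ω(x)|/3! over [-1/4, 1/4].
sqrt(3)/27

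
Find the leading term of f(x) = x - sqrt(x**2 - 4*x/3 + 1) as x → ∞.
2/3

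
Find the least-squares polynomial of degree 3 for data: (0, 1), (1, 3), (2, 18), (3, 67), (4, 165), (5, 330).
8/7 + (-1/6)x + (-39/28)x² + (35/12)x³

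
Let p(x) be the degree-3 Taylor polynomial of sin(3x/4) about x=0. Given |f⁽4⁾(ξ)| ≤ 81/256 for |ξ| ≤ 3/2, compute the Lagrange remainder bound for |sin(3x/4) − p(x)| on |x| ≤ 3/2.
2187/32768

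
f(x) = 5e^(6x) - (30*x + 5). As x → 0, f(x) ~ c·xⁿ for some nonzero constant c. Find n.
2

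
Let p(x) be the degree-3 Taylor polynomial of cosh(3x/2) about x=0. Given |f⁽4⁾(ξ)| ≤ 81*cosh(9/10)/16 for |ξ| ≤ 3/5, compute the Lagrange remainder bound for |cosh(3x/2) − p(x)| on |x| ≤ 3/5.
2187*cosh(9/10)/80000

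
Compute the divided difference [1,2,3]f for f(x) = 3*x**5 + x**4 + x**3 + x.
301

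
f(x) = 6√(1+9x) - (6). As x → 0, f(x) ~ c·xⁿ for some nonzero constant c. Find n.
1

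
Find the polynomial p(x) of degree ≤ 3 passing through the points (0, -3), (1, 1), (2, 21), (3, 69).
2*x**3 + 2*x**2 - 3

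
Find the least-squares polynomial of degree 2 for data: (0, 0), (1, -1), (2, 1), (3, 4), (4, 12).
4/35 + (-177/70)x + (19/14)x²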